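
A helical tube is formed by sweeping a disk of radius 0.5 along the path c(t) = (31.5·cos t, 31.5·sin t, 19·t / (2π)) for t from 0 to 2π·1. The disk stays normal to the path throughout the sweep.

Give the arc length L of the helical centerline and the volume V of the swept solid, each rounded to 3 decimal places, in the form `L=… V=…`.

2πR = 2π·31.5 = 197.920337
per-turn = √(197.920337² + 19²) = √(39172.4599 + 361) = √39533.4599 = 198.830229
L = 1 × 198.830229 = 198.830229
V = π·0.5² × L = 0.785398 × 198.830229 = 156.160896

L=198.830 V=156.161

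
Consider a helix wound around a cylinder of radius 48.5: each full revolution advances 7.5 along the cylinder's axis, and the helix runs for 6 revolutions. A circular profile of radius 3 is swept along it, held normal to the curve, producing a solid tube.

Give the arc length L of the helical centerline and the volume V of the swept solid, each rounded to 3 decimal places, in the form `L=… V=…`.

L=1828.961 V=51712.643

2πR = 2π·48.5 = 304.734487
per-turn = √(304.734487² + 7.5²) = √(92863.1078 + 56.25) = √92919.3578 = 304.826767
L = 6 × 304.826767 = 1828.960601
V = π·3² × L = 28.274334 × 1828.960601 = 51712.642699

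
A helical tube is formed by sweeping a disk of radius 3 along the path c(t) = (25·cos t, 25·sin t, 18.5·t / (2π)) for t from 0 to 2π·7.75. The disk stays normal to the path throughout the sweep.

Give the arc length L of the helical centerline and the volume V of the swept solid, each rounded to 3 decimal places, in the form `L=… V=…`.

L=1225.781 V=34658.143

2πR = 2π·25 = 157.079633
per-turn = √(157.079633² + 18.5²) = √(24674.0110 + 342.25) = √25016.2610 = 158.165296
L = 7.75 × 158.165296 = 1225.781048
V = π·3² × L = 28.274334 × 1225.781048 = 34658.142604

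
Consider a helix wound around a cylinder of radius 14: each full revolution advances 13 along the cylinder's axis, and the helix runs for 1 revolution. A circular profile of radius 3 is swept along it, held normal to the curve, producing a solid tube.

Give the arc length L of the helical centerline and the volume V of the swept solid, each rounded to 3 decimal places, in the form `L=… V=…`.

L=88.920 V=2514.154

2πR = 2π·14 = 87.964594
per-turn = √(87.964594² + 13²) = √(7737.7699 + 169) = √7906.7699 = 88.920019
L = 1 × 88.920019 = 88.920019
V = π·3² × L = 28.274334 × 88.920019 = 2514.154317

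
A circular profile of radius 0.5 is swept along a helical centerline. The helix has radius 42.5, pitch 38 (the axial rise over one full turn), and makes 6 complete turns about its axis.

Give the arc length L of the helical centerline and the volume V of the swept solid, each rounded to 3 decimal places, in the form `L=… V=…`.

2πR = 2π·42.5 = 267.035376
per-turn = √(267.035376² + 38²) = √(71307.8918 + 1444) = √72751.8918 = 269.725586
L = 6 × 269.725586 = 1618.353517
V = π·0.5² × L = 0.785398 × 1618.353517 = 1271.051880

L=1618.354 V=1271.052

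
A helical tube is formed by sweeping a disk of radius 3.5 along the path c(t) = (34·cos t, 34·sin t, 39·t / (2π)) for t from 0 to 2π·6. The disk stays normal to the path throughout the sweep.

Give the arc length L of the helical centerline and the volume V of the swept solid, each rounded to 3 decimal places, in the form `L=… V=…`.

2πR = 2π·34 = 213.628300
per-turn = √(213.628300² + 39²) = √(45637.0508 + 1521) = √47158.0508 = 217.159045
L = 6 × 217.159045 = 1302.954269
V = π·3.5² × L = 38.484510 × 1302.954269 = 50143.556602

L=1302.954 V=50143.557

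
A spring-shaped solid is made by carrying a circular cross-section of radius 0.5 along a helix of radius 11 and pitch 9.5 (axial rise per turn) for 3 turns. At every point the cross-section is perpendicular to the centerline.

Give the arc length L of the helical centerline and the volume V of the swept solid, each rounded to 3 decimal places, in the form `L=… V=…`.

L=209.295 V=164.380

2πR = 2π·11 = 69.115038
per-turn = √(69.115038² + 9.5²) = √(4776.8885 + 90.25) = √4867.1385 = 69.764880
L = 3 × 69.764880 = 209.294641
V = π·0.5² × L = 0.785398 × 209.294641 = 164.379627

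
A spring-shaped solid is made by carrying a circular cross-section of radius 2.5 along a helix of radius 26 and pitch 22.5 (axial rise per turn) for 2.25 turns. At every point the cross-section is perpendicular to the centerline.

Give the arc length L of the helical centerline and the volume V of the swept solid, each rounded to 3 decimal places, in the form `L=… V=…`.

L=371.036 V=7285.280

2πR = 2π·26 = 163.362818
per-turn = √(163.362818² + 22.5²) = √(26687.4103 + 506.25) = √27193.6603 = 164.905004
L = 2.25 × 164.905004 = 371.036259
V = π·2.5² × L = 19.634954 × 371.036259 = 7285.279903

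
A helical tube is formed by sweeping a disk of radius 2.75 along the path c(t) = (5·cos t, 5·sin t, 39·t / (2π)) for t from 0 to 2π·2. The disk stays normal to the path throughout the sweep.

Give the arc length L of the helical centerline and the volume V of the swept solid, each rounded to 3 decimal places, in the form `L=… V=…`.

2πR = 2π·5 = 31.415927
per-turn = √(31.415927² + 39²) = √(986.9604 + 1521) = √2507.9604 = 50.079541
L = 2 × 50.079541 = 100.159082
V = π·2.75² × L = 23.758294 × 100.159082 = 2379.608968

L=100.159 V=2379.609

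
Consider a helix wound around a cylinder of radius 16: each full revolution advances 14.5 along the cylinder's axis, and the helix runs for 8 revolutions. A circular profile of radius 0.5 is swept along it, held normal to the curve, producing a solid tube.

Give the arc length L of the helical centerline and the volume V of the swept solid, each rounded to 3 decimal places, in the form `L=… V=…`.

2πR = 2π·16 = 100.530965
per-turn = √(100.530965² + 14.5²) = √(10106.4749 + 210.25) = √10316.7249 = 101.571280
L = 8 × 101.571280 = 812.570239
V = π·0.5² × L = 0.785398 × 812.570239 = 638.191174

L=812.570 V=638.191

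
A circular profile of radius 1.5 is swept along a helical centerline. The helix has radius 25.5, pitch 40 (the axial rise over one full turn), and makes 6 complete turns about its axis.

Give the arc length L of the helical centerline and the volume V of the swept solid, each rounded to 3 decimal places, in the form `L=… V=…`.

2πR = 2π·25.5 = 160.221225
per-turn = √(160.221225² + 40²) = √(25670.8410 + 1600) = √27270.8410 = 165.138854
L = 6 × 165.138854 = 990.833123
V = π·1.5² × L = 7.068583 × 990.833123 = 7003.786636

L=990.833 V=7003.787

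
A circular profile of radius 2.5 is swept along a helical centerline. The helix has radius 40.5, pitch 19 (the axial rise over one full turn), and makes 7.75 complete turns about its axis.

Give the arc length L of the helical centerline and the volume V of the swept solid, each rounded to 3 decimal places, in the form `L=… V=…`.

2πR = 2π·40.5 = 254.469005
per-turn = √(254.469005² + 19²) = √(64754.4745 + 361) = √65115.4745 = 255.177339
L = 7.75 × 255.177339 = 1977.624379
V = π·2.5² × L = 19.634954 × 1977.624379 = 38830.563885

L=1977.624 V=38830.564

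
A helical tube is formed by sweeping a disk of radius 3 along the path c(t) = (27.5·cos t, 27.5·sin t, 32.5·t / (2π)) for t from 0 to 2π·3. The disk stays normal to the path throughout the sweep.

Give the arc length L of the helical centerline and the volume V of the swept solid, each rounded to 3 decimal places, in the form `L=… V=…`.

L=527.453 V=14913.371

2πR = 2π·27.5 = 172.787596
per-turn = √(172.787596² + 32.5²) = √(29855.5533 + 1056.25) = √30911.8033 = 175.817528
L = 3 × 175.817528 = 527.452585
V = π·3² × L = 28.274334 × 527.452585 = 14913.370506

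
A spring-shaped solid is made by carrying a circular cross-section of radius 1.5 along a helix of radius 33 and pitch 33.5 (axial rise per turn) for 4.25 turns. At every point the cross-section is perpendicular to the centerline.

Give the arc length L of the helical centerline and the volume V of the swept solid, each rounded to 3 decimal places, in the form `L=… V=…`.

2πR = 2π·33 = 207.345115
per-turn = √(207.345115² + 33.5²) = √(42991.9968 + 1122.25) = √44114.2468 = 210.033918
L = 4.25 × 210.033918 = 892.644152
V = π·1.5² × L = 7.068583 × 892.644152 = 6309.729699

L=892.644 V=6309.730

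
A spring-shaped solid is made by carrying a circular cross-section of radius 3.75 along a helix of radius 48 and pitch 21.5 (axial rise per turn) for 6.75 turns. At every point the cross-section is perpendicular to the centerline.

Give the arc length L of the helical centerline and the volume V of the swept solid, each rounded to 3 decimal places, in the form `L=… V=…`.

2πR = 2π·48 = 301.592895
per-turn = √(301.592895² + 21.5²) = √(90958.2742 + 462.25) = √91420.5242 = 302.358271
L = 6.75 × 302.358271 = 2040.918331
V = π·3.75² × L = 44.178647 × 2040.918331 = 90165.009852

L=2040.918 V=90165.010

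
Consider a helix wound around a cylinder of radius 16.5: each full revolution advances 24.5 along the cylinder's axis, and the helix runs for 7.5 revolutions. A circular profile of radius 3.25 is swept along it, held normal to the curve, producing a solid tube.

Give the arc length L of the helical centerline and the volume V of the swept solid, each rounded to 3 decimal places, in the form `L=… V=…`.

2πR = 2π·16.5 = 103.672558
per-turn = √(103.672558² + 24.5²) = √(10747.9992 + 600.25) = √11348.2492 = 106.528162
L = 7.5 × 106.528162 = 798.961211
V = π·3.25² × L = 33.183072 × 798.961211 = 26511.987721

L=798.961 V=26511.988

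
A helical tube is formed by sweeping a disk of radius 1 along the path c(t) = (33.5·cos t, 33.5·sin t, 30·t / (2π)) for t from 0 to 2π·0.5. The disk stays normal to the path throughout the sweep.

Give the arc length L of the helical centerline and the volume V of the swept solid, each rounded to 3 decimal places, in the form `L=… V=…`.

2πR = 2π·33.5 = 210.486708
per-turn = √(210.486708² + 30²) = √(44304.6542 + 900) = √45204.6542 = 212.613862
L = 0.5 × 212.613862 = 106.306931
V = π·1² × L = 3.141593 × 106.306931 = 333.973073

L=106.307 V=333.973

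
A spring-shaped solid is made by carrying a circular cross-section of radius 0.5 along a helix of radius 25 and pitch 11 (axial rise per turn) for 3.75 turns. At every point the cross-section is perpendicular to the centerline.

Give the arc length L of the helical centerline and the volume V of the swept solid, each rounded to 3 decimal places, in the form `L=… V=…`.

2πR = 2π·25 = 157.079633
per-turn = √(157.079633² + 11²) = √(24674.0110 + 121) = √24795.0110 = 157.464317
L = 3.75 × 157.464317 = 590.491187
V = π·0.5² × L = 0.785398 × 590.491187 = 463.770694

L=590.491 V=463.771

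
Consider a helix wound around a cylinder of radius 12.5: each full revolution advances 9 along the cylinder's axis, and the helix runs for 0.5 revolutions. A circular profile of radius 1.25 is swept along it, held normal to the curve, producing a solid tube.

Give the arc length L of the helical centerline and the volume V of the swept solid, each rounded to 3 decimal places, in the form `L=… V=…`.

2πR = 2π·12.5 = 78.539816
per-turn = √(78.539816² + 9²) = √(6168.5028 + 81) = √6249.5028 = 79.053797
L = 0.5 × 79.053797 = 39.526898
V = π·1.25² × L = 4.908739 × 39.526898 = 194.027208

L=39.527 V=194.027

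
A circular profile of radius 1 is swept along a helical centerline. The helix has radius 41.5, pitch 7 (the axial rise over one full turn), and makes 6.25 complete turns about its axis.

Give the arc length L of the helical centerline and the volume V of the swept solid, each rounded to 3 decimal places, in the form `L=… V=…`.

2πR = 2π·41.5 = 260.752190
per-turn = √(260.752190² + 7²) = √(67991.7047 + 49) = √68040.7047 = 260.846132
L = 6.25 × 260.846132 = 1630.288327
V = π·1² × L = 3.141593 × 1630.288327 = 5121.701830

L=1630.288 V=5121.702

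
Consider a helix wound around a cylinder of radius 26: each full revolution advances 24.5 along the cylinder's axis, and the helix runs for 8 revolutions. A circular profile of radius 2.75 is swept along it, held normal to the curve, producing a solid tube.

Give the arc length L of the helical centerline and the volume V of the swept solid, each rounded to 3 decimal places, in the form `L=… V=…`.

L=1321.518 V=31397.018

2πR = 2π·26 = 163.362818
per-turn = √(163.362818² + 24.5²) = √(26687.4103 + 600.25) = √27287.6603 = 165.189771
L = 8 × 165.189771 = 1321.518165
V = π·2.75² × L = 23.758294 × 1321.518165 = 31397.017665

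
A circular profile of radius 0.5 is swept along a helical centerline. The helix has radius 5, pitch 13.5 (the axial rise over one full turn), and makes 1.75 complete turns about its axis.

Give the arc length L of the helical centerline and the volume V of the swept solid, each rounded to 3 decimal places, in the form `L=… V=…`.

L=59.839 V=46.997

2πR = 2π·5 = 31.415927
per-turn = √(31.415927² + 13.5²) = √(986.9604 + 182.25) = √1169.2104 = 34.193719
L = 1.75 × 34.193719 = 59.839009
V = π·0.5² × L = 0.785398 × 59.839009 = 46.997448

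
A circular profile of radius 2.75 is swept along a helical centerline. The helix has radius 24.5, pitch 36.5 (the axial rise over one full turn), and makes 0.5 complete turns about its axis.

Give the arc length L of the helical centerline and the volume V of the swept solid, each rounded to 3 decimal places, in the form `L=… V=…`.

2πR = 2π·24.5 = 153.938040
per-turn = √(153.938040² + 36.5²) = √(23696.9202 + 1332.25) = √25029.1702 = 158.206100
L = 0.5 × 158.206100 = 79.103050
V = π·2.75² × L = 23.758294 × 79.103050 = 1879.353557

L=79.103 V=1879.354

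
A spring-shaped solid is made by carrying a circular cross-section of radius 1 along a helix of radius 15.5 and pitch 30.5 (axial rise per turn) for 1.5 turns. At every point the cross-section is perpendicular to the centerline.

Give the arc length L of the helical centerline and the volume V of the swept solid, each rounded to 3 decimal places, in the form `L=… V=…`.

L=153.080 V=480.916

2πR = 2π·15.5 = 97.389372
per-turn = √(97.389372² + 30.5²) = √(9484.6898 + 930.25) = √10414.9398 = 102.053613
L = 1.5 × 102.053613 = 153.080419
V = π·1² × L = 3.141593 × 153.080419 = 480.916319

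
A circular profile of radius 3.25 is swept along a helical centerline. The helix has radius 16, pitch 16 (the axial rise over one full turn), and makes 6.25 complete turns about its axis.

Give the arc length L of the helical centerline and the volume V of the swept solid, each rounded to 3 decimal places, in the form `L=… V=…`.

2πR = 2π·16 = 100.530965
per-turn = √(100.530965² + 16²) = √(10106.4749 + 256) = √10362.4749 = 101.796242
L = 6.25 × 101.796242 = 636.226513
V = π·3.25² × L = 33.183072 × 636.226513 = 21111.950451

L=636.227 V=21111.950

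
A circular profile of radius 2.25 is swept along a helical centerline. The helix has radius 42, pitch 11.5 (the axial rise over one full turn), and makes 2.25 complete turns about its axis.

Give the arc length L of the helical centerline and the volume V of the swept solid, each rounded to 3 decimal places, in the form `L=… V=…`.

L=594.325 V=9452.323

2πR = 2π·42 = 263.893783
per-turn = √(263.893783² + 11.5²) = √(69639.9287 + 132.25) = √69772.1787 = 264.144238
L = 2.25 × 264.144238 = 594.324536
V = π·2.25² × L = 15.904313 × 594.324536 = 9452.323335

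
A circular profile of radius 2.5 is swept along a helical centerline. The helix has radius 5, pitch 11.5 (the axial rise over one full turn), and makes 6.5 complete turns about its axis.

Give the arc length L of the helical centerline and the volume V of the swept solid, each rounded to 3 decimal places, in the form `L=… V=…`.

L=217.455 V=4269.717

2πR = 2π·5 = 31.415927
per-turn = √(31.415927² + 11.5²) = √(986.9604 + 132.25) = √1119.2104 = 33.454603
L = 6.5 × 33.454603 = 217.454917
V = π·2.5² × L = 19.634954 × 217.454917 = 4269.717318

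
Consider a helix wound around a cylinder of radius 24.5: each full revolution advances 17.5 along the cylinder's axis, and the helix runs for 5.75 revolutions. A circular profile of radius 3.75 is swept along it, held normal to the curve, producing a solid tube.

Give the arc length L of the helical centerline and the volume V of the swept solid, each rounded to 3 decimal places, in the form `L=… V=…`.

2πR = 2π·24.5 = 153.938040
per-turn = √(153.938040² + 17.5²) = √(23696.9202 + 306.25) = √24003.1702 = 154.929565
L = 5.75 × 154.929565 = 890.845000
V = π·3.75² × L = 44.178647 × 890.845000 = 39356.326502

L=890.845 V=39356.327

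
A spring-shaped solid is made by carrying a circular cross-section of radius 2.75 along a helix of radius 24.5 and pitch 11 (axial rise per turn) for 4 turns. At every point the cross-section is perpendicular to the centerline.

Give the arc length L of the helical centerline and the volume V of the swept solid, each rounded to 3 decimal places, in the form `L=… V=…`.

L=617.322 V=14666.523

2πR = 2π·24.5 = 153.938040
per-turn = √(153.938040² + 11²) = √(23696.9202 + 121) = √23817.9202 = 154.330555
L = 4 × 154.330555 = 617.322219
V = π·2.75² × L = 23.758294 × 617.322219 = 14666.523057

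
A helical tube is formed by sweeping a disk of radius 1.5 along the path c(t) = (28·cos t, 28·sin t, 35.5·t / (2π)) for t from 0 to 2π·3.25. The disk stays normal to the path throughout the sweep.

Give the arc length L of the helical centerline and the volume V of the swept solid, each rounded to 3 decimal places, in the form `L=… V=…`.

L=583.294 V=4123.064

2πR = 2π·28 = 175.929189
per-turn = √(175.929189² + 35.5²) = √(30951.0794 + 1260.25) = √32211.3294 = 179.475150
L = 3.25 × 179.475150 = 583.294237
V = π·1.5² × L = 7.068583 × 583.294237 = 4123.064001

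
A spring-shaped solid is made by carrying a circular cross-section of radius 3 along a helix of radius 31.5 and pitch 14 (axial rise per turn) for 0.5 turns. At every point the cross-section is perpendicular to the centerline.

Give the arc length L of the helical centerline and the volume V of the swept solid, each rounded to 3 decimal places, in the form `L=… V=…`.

2πR = 2π·31.5 = 197.920337
per-turn = √(197.920337² + 14²) = √(39172.4599 + 196) = √39368.4599 = 198.414868
L = 0.5 × 198.414868 = 99.207434
V = π·3² × L = 28.274334 × 99.207434 = 2805.024113

L=99.207 V=2805.024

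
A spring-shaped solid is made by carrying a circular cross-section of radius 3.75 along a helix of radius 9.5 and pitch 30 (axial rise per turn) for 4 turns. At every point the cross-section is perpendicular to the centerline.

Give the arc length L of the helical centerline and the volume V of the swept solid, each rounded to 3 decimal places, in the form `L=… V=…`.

2πR = 2π·9.5 = 59.690260
per-turn = √(59.690260² + 30²) = √(3562.9272 + 900) = √4462.9272 = 66.805143
L = 4 × 66.805143 = 267.220574
V = π·3.75² × L = 44.178647 × 267.220574 = 11805.443315

L=267.221 V=11805.443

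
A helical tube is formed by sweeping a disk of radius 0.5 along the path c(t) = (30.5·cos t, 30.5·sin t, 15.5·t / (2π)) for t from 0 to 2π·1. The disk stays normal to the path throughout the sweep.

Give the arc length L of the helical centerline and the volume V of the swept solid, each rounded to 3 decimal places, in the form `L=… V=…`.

2πR = 2π·30.5 = 191.637152
per-turn = √(191.637152² + 15.5²) = √(36724.7980 + 240.25) = √36965.0480 = 192.262966
L = 1 × 192.262966 = 192.262966
V = π·0.5² × L = 0.785398 × 192.262966 = 151.002980

L=192.263 V=151.003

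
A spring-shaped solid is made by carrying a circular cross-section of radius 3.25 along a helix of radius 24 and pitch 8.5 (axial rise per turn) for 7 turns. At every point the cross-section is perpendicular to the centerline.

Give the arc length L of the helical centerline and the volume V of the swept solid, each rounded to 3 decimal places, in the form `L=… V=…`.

L=1057.251 V=35082.828

2πR = 2π·24 = 150.796447
per-turn = √(150.796447² + 8.5²) = √(22739.5685 + 72.25) = √22811.8185 = 151.035819
L = 7 × 151.035819 = 1057.250731
V = π·3.25² × L = 33.183072 × 1057.250731 = 35082.827560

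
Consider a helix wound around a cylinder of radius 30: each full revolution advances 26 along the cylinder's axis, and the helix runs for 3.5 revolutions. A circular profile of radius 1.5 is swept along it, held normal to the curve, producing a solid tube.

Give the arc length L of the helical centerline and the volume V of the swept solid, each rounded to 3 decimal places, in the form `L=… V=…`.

L=665.981 V=4707.542

2πR = 2π·30 = 188.495559
per-turn = √(188.495559² + 26²) = √(35530.5758 + 676) = √36206.5758 = 190.280256
L = 3.5 × 190.280256 = 665.980896
V = π·1.5² × L = 7.068583 × 665.980896 = 4707.541555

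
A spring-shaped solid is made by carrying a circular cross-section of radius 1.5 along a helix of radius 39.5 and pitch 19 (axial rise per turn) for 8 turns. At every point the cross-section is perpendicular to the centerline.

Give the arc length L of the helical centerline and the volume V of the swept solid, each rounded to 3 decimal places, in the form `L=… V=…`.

2πR = 2π·39.5 = 248.185820
per-turn = √(248.185820² + 19²) = √(61596.2011 + 361) = √61957.2011 = 248.912035
L = 8 × 248.912035 = 1991.296278
V = π·1.5² × L = 7.068583 × 1991.296278 = 14075.643958

L=1991.296 V=14075.644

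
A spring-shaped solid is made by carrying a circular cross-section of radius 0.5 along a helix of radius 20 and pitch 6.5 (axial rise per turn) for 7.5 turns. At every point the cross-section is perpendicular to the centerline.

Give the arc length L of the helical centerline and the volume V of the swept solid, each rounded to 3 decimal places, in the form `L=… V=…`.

L=943.738 V=741.210

2πR = 2π·20 = 125.663706
per-turn = √(125.663706² + 6.5²) = √(15791.3670 + 42.25) = √15833.6170 = 125.831701
L = 7.5 × 125.831701 = 943.737759
V = π·0.5² × L = 0.785398 × 943.737759 = 741.209903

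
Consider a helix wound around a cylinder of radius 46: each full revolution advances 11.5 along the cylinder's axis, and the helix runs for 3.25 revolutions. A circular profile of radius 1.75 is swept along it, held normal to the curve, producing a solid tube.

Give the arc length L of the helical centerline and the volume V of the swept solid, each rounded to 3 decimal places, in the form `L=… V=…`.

L=940.079 V=9044.624

2πR = 2π·46 = 289.026524
per-turn = √(289.026524² + 11.5²) = √(83536.3317 + 132.25) = √83668.5817 = 289.255219
L = 3.25 × 289.255219 = 940.079461
V = π·1.75² × L = 9.621128 × 940.079461 = 9044.624359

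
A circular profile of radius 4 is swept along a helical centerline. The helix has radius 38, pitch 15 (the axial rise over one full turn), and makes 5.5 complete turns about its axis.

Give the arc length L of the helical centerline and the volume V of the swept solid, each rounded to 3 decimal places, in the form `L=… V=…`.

L=1315.775 V=66138.049

2πR = 2π·38 = 238.761042
per-turn = √(238.761042² + 15²) = √(57006.8350 + 225) = √57231.8350 = 239.231760
L = 5.5 × 239.231760 = 1315.774680
V = π·4² × L = 50.265482 × 1315.774680 = 66138.049112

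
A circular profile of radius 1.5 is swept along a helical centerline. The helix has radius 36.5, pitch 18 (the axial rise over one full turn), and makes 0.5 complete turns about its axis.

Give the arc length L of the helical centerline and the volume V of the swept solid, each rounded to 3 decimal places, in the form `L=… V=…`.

L=115.021 V=813.034

2πR = 2π·36.5 = 229.336264
per-turn = √(229.336264² + 18²) = √(52595.1219 + 324) = √52919.1219 = 230.041565
L = 0.5 × 230.041565 = 115.020783
V = π·1.5² × L = 7.068583 × 115.020783 = 813.034004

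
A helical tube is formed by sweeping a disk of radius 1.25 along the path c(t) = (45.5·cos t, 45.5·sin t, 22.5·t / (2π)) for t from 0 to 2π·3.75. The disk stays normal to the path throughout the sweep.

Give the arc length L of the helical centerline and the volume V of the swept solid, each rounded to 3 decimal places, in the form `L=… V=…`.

2πR = 2π·45.5 = 285.884931
per-turn = √(285.884931² + 22.5²) = √(81730.1940 + 506.25) = √82236.4440 = 286.768973
L = 3.75 × 286.768973 = 1075.383650
V = π·1.25² × L = 4.908739 × 1075.383650 = 5278.777147

L=1075.384 V=5278.777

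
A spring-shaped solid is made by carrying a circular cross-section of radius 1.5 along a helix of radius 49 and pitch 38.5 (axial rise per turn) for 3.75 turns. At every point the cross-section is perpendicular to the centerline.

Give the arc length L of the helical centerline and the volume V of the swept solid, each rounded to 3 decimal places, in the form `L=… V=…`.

L=1163.527 V=8224.490

2πR = 2π·49 = 307.876080
per-turn = √(307.876080² + 38.5²) = √(94787.6807 + 1482.25) = √96269.9307 = 310.273961
L = 3.75 × 310.273961 = 1163.527353
V = π·1.5² × L = 7.068583 × 1163.527353 = 8224.490211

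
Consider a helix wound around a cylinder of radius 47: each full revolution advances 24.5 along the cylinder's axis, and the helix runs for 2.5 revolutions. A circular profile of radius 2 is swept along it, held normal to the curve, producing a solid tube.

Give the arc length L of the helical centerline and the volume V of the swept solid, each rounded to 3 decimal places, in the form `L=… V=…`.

L=740.811 V=9309.302

2πR = 2π·47 = 295.309709
per-turn = √(295.309709² + 24.5²) = √(87207.8245 + 600.25) = √87808.0745 = 296.324273
L = 2.5 × 296.324273 = 740.810681
V = π·2² × L = 12.566371 × 740.810681 = 9309.301576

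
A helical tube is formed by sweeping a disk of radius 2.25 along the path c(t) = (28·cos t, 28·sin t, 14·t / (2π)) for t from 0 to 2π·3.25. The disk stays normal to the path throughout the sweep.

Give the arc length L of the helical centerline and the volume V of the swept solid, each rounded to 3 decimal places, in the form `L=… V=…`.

2πR = 2π·28 = 175.929189
per-turn = √(175.929189² + 14²) = √(30951.0794 + 196) = √31147.0794 = 176.485352
L = 3.25 × 176.485352 = 573.577393
V = π·2.25² × L = 15.904313 × 573.577393 = 9122.354284

L=573.577 V=9122.354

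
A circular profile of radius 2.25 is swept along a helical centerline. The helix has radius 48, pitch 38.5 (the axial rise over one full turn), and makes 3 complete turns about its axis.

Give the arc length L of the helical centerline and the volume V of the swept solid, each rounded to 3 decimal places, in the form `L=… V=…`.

L=912.121 V=14506.658

2πR = 2π·48 = 301.592895
per-turn = √(301.592895² + 38.5²) = √(90958.2742 + 1482.25) = √92440.5242 = 304.040333
L = 3 × 304.040333 = 912.120999
V = π·2.25² × L = 15.904313 × 912.120999 = 14506.657693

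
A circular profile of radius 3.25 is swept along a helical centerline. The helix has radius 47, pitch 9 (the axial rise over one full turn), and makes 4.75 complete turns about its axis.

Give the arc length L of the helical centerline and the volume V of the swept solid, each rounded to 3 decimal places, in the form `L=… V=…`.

L=1403.372 V=46568.208

2πR = 2π·47 = 295.309709
per-turn = √(295.309709² + 9²) = √(87207.8245 + 81) = √87288.8245 = 295.446822
L = 4.75 × 295.446822 = 1403.372403
V = π·3.25² × L = 33.183072 × 1403.372403 = 46568.208070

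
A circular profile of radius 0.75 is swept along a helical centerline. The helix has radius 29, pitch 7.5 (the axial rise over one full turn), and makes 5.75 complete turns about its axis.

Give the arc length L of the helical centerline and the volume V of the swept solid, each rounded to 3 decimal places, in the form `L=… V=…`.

2πR = 2π·29 = 182.212374
per-turn = √(182.212374² + 7.5²) = √(33201.3492 + 56.25) = √33257.5992 = 182.366661
L = 5.75 × 182.366661 = 1048.608303
V = π·0.75² × L = 1.767146 × 1048.608303 = 1853.043830

L=1048.608 V=1853.044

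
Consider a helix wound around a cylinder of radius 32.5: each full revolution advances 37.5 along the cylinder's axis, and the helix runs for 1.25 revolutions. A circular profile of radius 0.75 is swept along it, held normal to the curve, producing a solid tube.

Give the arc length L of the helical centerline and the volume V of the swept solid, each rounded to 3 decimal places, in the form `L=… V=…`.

2πR = 2π·32.5 = 204.203522
per-turn = √(204.203522² + 37.5²) = √(41699.0786 + 1406.25) = √43105.3286 = 207.618228
L = 1.25 × 207.618228 = 259.522785
V = π·0.75² × L = 1.767146 × 259.522785 = 458.614617

L=259.523 V=458.615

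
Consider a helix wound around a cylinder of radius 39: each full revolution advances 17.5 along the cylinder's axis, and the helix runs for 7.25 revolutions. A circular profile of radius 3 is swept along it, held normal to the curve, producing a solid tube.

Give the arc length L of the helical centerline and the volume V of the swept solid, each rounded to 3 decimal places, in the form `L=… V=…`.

L=1781.095 V=50359.284

2πR = 2π·39 = 245.044227
per-turn = √(245.044227² + 17.5²) = √(60046.6732 + 306.25) = √60352.9232 = 245.668319
L = 7.25 × 245.668319 = 1781.095316
V = π·3² × L = 28.274334 × 1781.095316 = 50359.283639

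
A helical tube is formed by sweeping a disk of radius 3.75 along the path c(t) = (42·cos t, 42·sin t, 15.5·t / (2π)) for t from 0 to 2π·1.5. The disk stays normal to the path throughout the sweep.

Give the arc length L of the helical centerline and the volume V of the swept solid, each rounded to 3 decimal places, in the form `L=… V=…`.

2πR = 2π·42 = 263.893783
per-turn = √(263.893783² + 15.5²) = √(69639.9287 + 240.25) = √69880.1787 = 264.348593
L = 1.5 × 264.348593 = 396.522890
V = π·3.75² × L = 44.178647 × 396.522890 = 17517.844644

L=396.523 V=17517.845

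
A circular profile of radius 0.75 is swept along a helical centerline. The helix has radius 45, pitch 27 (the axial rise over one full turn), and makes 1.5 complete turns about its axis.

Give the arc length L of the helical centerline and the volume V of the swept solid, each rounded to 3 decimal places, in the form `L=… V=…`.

L=426.044 V=752.883

2πR = 2π·45 = 282.743339
per-turn = √(282.743339² + 27²) = √(79943.7956 + 729) = √80672.7956 = 284.029568
L = 1.5 × 284.029568 = 426.044352
V = π·0.75² × L = 1.767146 × 426.044352 = 752.882517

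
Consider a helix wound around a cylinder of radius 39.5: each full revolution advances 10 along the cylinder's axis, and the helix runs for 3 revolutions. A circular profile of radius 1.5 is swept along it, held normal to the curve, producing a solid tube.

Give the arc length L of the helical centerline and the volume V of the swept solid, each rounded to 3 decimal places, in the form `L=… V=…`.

2πR = 2π·39.5 = 248.185820
per-turn = √(248.185820² + 10²) = √(61596.2011 + 100) = √61696.2011 = 248.387200
L = 3 × 248.387200 = 745.161600
V = π·1.5² × L = 7.068583 × 745.161600 = 5267.236966

L=745.162 V=5267.237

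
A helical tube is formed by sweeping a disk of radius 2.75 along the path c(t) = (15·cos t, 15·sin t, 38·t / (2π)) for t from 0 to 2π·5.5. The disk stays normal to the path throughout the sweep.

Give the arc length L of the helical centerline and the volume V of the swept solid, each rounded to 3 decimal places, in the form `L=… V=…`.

2πR = 2π·15 = 94.247780
per-turn = √(94.247780² + 38²) = √(8882.6440 + 1444) = √10326.6440 = 101.620096
L = 5.5 × 101.620096 = 558.910529
V = π·2.75² × L = 23.758294 × 558.910529 = 13278.760923

L=558.911 V=13278.761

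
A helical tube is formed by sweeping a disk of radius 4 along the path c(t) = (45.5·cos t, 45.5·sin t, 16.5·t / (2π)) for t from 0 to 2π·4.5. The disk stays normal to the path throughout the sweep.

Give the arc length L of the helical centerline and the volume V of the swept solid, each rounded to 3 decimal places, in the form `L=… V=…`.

L=1288.623 V=64773.262

2πR = 2π·45.5 = 285.884931
per-turn = √(285.884931² + 16.5²) = √(81730.1940 + 272.25) = √82002.4440 = 286.360689
L = 4.5 × 286.360689 = 1288.623099
V = π·4² × L = 50.265482 × 1288.623099 = 64773.261790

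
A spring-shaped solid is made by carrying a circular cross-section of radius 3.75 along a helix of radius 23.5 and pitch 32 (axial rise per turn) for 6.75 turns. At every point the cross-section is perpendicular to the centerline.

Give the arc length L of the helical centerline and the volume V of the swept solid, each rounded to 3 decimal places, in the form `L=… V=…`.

2πR = 2π·23.5 = 147.654855
per-turn = √(147.654855² + 32²) = √(21801.9561 + 1024) = √22825.9561 = 151.082614
L = 6.75 × 151.082614 = 1019.807642
V = π·3.75² × L = 44.178647 × 1019.807642 = 45053.721490

L=1019.808 V=45053.721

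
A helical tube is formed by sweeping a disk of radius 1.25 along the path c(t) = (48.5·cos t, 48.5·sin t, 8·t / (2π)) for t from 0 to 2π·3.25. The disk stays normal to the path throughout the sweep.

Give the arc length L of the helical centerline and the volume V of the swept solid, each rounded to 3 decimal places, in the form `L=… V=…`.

2πR = 2π·48.5 = 304.734487
per-turn = √(304.734487² + 8²) = √(92863.1078 + 64) = √92927.1078 = 304.839479
L = 3.25 × 304.839479 = 990.728306
V = π·1.25² × L = 4.908739 × 990.728306 = 4863.226200

L=990.728 V=4863.226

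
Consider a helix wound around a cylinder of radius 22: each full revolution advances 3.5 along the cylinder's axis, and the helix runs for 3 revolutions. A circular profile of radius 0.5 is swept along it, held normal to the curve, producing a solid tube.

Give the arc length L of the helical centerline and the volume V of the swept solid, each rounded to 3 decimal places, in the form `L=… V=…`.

L=414.823 V=325.801

2πR = 2π·22 = 138.230077
per-turn = √(138.230077² + 3.5²) = √(19107.5541 + 12.25) = √19119.8041 = 138.274380
L = 3 × 138.274380 = 414.823140
V = π·0.5² × L = 0.785398 × 414.823140 = 325.801332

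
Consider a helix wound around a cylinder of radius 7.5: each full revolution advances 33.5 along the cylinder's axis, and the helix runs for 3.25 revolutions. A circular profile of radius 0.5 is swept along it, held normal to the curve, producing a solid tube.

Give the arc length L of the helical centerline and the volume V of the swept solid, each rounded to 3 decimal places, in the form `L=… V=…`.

L=187.908 V=147.583

2πR = 2π·7.5 = 47.123890
per-turn = √(47.123890² + 33.5²) = √(2220.6610 + 1122.25) = √3342.9110 = 57.817912
L = 3.25 × 57.817912 = 187.908215
V = π·0.5² × L = 0.785398 × 187.908215 = 147.582767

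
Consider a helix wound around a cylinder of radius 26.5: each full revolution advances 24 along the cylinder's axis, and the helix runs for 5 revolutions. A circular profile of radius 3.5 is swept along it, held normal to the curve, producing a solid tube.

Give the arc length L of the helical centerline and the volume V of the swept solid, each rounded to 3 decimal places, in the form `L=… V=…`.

L=841.126 V=32370.322

2πR = 2π·26.5 = 166.504411
per-turn = √(166.504411² + 24²) = √(27723.7188 + 576) = √28299.7188 = 168.225203
L = 5 × 168.225203 = 841.126013
V = π·3.5² × L = 38.484510 × 841.126013 = 32370.322448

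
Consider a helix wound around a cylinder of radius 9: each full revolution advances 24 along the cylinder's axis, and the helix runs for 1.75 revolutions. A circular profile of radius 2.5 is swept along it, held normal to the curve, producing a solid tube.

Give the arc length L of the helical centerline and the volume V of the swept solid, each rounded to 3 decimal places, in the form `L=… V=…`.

L=107.504 V=2110.837

2πR = 2π·9 = 56.548668
per-turn = √(56.548668² + 24²) = √(3197.7518 + 576) = √3773.7518 = 61.430870
L = 1.75 × 61.430870 = 107.504023
V = π·2.5² × L = 19.634954 × 107.504023 = 2110.836556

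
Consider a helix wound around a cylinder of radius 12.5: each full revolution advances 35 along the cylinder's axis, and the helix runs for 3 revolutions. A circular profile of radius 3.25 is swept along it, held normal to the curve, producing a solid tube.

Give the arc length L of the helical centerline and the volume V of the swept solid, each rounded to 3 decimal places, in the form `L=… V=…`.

2πR = 2π·12.5 = 78.539816
per-turn = √(78.539816² + 35²) = √(6168.5028 + 1225) = √7393.5028 = 85.985480
L = 3 × 85.985480 = 257.956440
V = π·3.25² × L = 33.183072 × 257.956440 = 8559.787214

L=257.956 V=8559.787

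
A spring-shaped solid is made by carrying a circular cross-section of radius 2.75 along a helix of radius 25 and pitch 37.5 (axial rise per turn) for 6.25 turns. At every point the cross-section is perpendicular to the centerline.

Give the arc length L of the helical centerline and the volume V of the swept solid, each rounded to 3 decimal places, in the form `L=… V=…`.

L=1009.337 V=23980.114

2πR = 2π·25 = 157.079633
per-turn = √(157.079633² + 37.5²) = √(24674.0110 + 1406.25) = √26080.2610 = 161.493842
L = 6.25 × 161.493842 = 1009.336512
V = π·2.75² × L = 23.758294 × 1009.336512 = 23980.114055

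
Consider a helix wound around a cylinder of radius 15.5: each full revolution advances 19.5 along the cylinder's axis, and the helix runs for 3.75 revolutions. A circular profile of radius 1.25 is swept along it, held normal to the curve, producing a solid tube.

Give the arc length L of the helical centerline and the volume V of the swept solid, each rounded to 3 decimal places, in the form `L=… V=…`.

2πR = 2π·15.5 = 97.389372
per-turn = √(97.389372² + 19.5²) = √(9484.6898 + 380.25) = √9864.9398 = 99.322403
L = 3.75 × 99.322403 = 372.459013
V = π·1.25² × L = 4.908739 × 372.459013 = 1828.303905

L=372.459 V=1828.304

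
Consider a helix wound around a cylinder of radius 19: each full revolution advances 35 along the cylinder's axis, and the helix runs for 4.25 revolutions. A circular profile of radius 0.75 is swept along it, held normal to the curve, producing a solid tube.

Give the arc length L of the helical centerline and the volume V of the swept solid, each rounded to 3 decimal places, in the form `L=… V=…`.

2πR = 2π·19 = 119.380521
per-turn = √(119.380521² + 35²) = √(14251.7088 + 1225) = √15476.7088 = 124.405421
L = 4.25 × 124.405421 = 528.723039
V = π·0.75² × L = 1.767146 × 528.723039 = 934.330733

L=528.723 V=934.331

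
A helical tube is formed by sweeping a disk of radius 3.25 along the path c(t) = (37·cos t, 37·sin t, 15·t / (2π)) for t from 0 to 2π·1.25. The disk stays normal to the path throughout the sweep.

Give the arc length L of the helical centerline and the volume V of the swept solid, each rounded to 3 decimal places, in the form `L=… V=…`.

2πR = 2π·37 = 232.477856
per-turn = √(232.477856² + 15²) = √(54045.9537 + 225) = √54270.9537 = 232.961271
L = 1.25 × 232.961271 = 291.201589
V = π·3.25² × L = 33.183072 × 291.201589 = 9662.963396

L=291.202 V=9662.963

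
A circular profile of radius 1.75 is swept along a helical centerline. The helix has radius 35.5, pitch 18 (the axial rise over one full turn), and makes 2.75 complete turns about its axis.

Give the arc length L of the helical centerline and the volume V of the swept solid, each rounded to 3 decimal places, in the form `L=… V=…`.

2πR = 2π·35.5 = 223.053078
per-turn = √(223.053078² + 18²) = √(49752.6758 + 324) = √50076.6758 = 223.778184
L = 2.75 × 223.778184 = 615.390007
V = π·1.75² × L = 9.621128 × 615.390007 = 5920.745720

L=615.390 V=5920.746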